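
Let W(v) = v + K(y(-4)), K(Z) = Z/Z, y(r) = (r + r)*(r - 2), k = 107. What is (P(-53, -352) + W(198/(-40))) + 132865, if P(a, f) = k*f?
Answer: 1903941/20 ≈ 95197.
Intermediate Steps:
y(r) = 2*r*(-2 + r) (y(r) = (2*r)*(-2 + r) = 2*r*(-2 + r))
K(Z) = 1
P(a, f) = 107*f
W(v) = 1 + v (W(v) = v + 1 = 1 + v)
(P(-53, -352) + W(198/(-40))) + 132865 = (107*(-352) + (1 + 198/(-40))) + 132865 = (-37664 + (1 + 198*(-1/40))) + 132865 = (-37664 + (1 - 99/20)) + 132865 = (-37664 - 79/20) + 132865 = -753359/20 + 132865 = 1903941/20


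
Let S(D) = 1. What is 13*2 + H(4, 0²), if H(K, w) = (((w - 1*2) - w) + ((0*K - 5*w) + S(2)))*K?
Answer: 22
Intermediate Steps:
H(K, w) = K*(-1 - 5*w) (H(K, w) = (((w - 1*2) - w) + ((0*K - 5*w) + 1))*K = (((w - 2) - w) + ((0 - 5*w) + 1))*K = (((-2 + w) - w) + (-5*w + 1))*K = (-2 + (1 - 5*w))*K = (-1 - 5*w)*K = K*(-1 - 5*w))
13*2 + H(4, 0²) = 13*2 - 1*4*(1 + 5*0²) = 26 - 1*4*(1 + 5*0) = 26 - 1*4*(1 + 0) = 26 - 1*4*1 = 26 - 4 = 22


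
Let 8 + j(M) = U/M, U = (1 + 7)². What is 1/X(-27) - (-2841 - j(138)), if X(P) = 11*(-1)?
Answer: 2150530/759 ≈ 2833.4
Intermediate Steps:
U = 64 (U = 8² = 64)
X(P) = -11
j(M) = -8 + 64/M
1/X(-27) - (-2841 - j(138)) = 1/(-11) - (-2841 - (-8 + 64/138)) = -1/11 - (-2841 - (-8 + 64*(1/138))) = -1/11 - (-2841 - (-8 + 32/69)) = -1/11 - (-2841 - 1*(-520/69)) = -1/11 - (-2841 + 520/69) = -1/11 - 1*(-195509/69) = -1/11 + 195509/69 = 2150530/759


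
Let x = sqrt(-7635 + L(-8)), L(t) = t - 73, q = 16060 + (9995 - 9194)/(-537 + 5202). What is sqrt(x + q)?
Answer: sqrt(38833896685 + 4836050*I*sqrt(1929))/1555 ≈ 126.73 + 0.34657*I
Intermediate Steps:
q = 24973567/1555 (q = 16060 + 801/4665 = 16060 + 801*(1/4665) = 16060 + 267/1555 = 24973567/1555 ≈ 16060.)
L(t) = -73 + t
x = 2*I*sqrt(1929) (x = sqrt(-7635 + (-73 - 8)) = sqrt(-7635 - 81) = sqrt(-7716) = 2*I*sqrt(1929) ≈ 87.841*I)
sqrt(x + q) = sqrt(2*I*sqrt(1929) + 24973567/1555) = sqrt(24973567/1555 + 2*I*sqrt(1929))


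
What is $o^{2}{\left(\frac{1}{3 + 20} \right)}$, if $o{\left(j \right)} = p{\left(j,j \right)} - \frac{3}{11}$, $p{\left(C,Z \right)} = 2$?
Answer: $\frac{361}{121} \approx 2.9835$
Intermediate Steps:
$o{\left(j \right)} = \frac{19}{11}$ ($o{\left(j \right)} = 2 - \frac{3}{11} = \frac{19}{11}$)
$o^{2}{\left(\frac{1}{3 + 20} \right)} = \left(\frac{19}{11}\right)^{2} = \frac{361}{121}$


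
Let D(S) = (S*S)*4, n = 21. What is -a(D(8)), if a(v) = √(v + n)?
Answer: -√277 ≈ -16.643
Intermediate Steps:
D(S) = 4*S² (D(S) = S²*4 = 4*S²)
a(v) = √(21 + v) (a(v) = √(v + 21) = √(21 + v))
-a(D(8)) = -√(21 + 4*8²) = -√(21 + 4*64) = -√(21 + 256) = -√277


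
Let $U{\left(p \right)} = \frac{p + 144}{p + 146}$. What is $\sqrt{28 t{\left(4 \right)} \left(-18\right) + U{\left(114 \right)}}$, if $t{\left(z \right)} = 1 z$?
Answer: $\frac{i \sqrt{34053630}}{130} \approx 44.889 i$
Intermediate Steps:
$t{\left(z \right)} = z$
$U{\left(p \right)} = \frac{144 + p}{146 + p}$
$\sqrt{28 t{\left(4 \right)} \left(-18\right) + U{\left(114 \right)}} = \sqrt{28 \cdot 4 \left(-18\right) + \frac{144 + 114}{146 + 114}} = \sqrt{112 \left(-18\right) + \frac{1}{260} \cdot 258} = \sqrt{-2016 + \frac{1}{260} \cdot 258} = \sqrt{-2016 + \frac{129}{130}} = \sqrt{- \frac{261951}{130}} = \frac{i \sqrt{34053630}}{130}$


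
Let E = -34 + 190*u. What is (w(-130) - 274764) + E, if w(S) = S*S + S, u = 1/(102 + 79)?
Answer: -46702878/181 ≈ -2.5803e+5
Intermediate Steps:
u = 1/181 ≈ 0.0055249
w(S) = S + S² (w(S) = S² + S = S + S²)
E = -5964/181 (E = -34 + 190*(1/181) = -34 + 190/181 = -5964/181 ≈ -32.950)
(w(-130) - 274764) + E = (-130*(1 - 130) - 274764) - 5964/181 = (-130*(-129) - 274764) - 5964/181 = (16770 - 274764) - 5964/181 = -257994 - 5964/181 = -46702878/181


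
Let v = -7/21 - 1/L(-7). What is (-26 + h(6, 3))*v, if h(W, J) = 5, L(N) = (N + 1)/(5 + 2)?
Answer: -35/2 ≈ -17.500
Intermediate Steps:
L(N) = ⅐ + N/7 (L(N) = (1 + N)/7 = (1 + N)*(⅐) = ⅐ + N/7)
v = ⅚ (v = -7/21 - 1/(⅐ + (⅐)*(-7)) = -7*1/21 - 1/(⅐ - 1) = -⅓ - 1/(-6/7) = -⅓ - 1*(-7/6) = -⅓ + 7/6 = ⅚ ≈ 0.83333)
(-26 + h(6, 3))*v = (-26 + 5)*(⅚) = -21*⅚ = -35/2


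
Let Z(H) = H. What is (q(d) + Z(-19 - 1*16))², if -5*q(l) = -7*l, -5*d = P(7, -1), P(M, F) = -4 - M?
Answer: 636804/625 ≈ 1018.9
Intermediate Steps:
d = 11/5 (d = -(-4 - 1*7)/5 = -(-4 - 7)/5 = -⅕*(-11) = 11/5 ≈ 2.2000)
q(l) = 7*l/5 (q(l) = -(-7)*l/5 = 7*l/5)
(q(d) + Z(-19 - 1*16))² = ((7/5)*(11/5) + (-19 - 1*16))² = (77/25 + (-19 - 16))² = (77/25 - 35)² = (-798/25)² = 636804/625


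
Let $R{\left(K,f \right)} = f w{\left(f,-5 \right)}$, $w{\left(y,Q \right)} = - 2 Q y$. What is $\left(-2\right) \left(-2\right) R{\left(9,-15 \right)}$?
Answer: $9000$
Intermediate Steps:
$w{\left(y,Q \right)} = - 2 Q y$
$R{\left(K,f \right)} = 10 f^{2}$ ($R{\left(K,f \right)} = f \left(\left(-2\right) \left(-5\right) f\right) = f 10 f = 10 f^{2}$)
$\left(-2\right) \left(-2\right) R{\left(9,-15 \right)} = \left(-2\right) \left(-2\right) 10 \left(-15\right)^{2} = 4 \cdot 10 \cdot 225 = 4 \cdot 2250 = 9000$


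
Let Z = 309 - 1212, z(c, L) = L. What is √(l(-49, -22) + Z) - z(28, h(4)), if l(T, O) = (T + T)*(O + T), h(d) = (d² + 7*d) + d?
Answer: -48 + √6055 ≈ 29.814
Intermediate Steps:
h(d) = d² + 8*d
l(T, O) = 2*T*(O + T) (l(T, O) = (2*T)*(O + T) = 2*T*(O + T))
Z = -903
√(l(-49, -22) + Z) - z(28, h(4)) = √(2*(-49)*(-22 - 49) - 903) - 4*(8 + 4) = √(2*(-49)*(-71) - 903) - 4*12 = √(6958 - 903) - 1*48 = √6055 - 48 = -48 + √6055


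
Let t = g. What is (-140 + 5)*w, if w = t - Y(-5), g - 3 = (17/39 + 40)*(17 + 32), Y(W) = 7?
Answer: -3470265/13 ≈ -2.6694e+5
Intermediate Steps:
g = 77390/39 (g = 3 + (17/39 + 40)*(17 + 32) = 3 + (17*(1/39) + 40)*49 = 3 + (17/39 + 40)*49 = 3 + (1577/39)*49 = 3 + 77273/39 = 77390/39 ≈ 1984.4)
t = 77390/39 ≈ 1984.4
w = 77117/39 (w = 77390/39 - 1*7 = 77390/39 - 7 = 77117/39 ≈ 1977.4)
(-140 + 5)*w = (-140 + 5)*(77117/39) = -135*77117/39 = -3470265/13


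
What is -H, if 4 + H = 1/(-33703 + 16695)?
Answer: 68033/17008 ≈ 4.0001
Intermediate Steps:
H = -68033/17008 (H = -4 + 1/(-33703 + 16695) = -4 + 1/(-17008) = -4 - 1/17008 = -68033/17008 ≈ -4.0001)
-H = -1*(-68033/17008) = 68033/17008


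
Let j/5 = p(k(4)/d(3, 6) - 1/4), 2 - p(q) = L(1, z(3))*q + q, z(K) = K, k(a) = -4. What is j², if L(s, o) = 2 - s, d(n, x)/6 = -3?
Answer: 34225/324 ≈ 105.63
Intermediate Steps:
d(n, x) = -18 (d(n, x) = 6*(-3) = -18)
p(q) = 2 - 2*q (p(q) = 2 - ((2 - 1*1)*q + q) = 2 - ((2 - 1)*q + q) = 2 - (1*q + q) = 2 - (q + q) = 2 - 2*q)
j = 185/18 (j = 5*(2 - 2*(-4/(-18) - 1/4)) = 5*(2 - 2*(-4*(-1/18) - 1*¼)) = 5*(2 - 2*(2/9 - ¼)) = 5*(2 - 2*(-1/36)) = 5*(2 + 1/18) = 5*(37/18) = 185/18 ≈ 10.278)
j² = (185/18)² = 34225/324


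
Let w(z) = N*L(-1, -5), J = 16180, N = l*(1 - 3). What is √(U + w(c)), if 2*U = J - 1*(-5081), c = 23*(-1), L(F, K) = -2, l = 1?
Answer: √42538/2 ≈ 103.12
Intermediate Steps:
N = -2 (N = 1*(1 - 3) = 1*(-2) = -2)
c = -23
U = 21261/2 (U = (16180 - 1*(-5081))/2 = (16180 + 5081)/2 = (½)*21261 = 21261/2 ≈ 10631.)
w(z) = 4 (w(z) = -2*(-2) = 4)
√(U + w(c)) = √(21261/2 + 4) = √(21269/2) = √42538/2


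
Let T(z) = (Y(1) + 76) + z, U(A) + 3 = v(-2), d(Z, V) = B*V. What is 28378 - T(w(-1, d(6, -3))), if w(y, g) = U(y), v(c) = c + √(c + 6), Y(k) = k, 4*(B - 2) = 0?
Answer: 28304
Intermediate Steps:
B = 2 (B = 2 + (¼)*0 = 2 + 0 = 2)
d(Z, V) = 2*V
v(c) = c + √(6 + c)
U(A) = -3 (U(A) = -3 + (-2 + √(6 - 2)) = -3 + (-2 + √4) = -3 + (-2 + 2) = -3 + 0 = -3)
w(y, g) = -3
T(z) = 77 + z (T(z) = (1 + 76) + z = 77 + z)
28378 - T(w(-1, d(6, -3))) = 28378 - (77 - 3) = 28378 - 1*74 = 28378 - 74 = 28304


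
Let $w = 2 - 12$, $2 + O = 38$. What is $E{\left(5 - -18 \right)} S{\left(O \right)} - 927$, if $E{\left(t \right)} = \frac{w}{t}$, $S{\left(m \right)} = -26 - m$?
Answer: $- \frac{20701}{23} \approx -900.04$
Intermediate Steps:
$O = 36$ ($O = -2 + 38 = 36$)
$w = -10$ ($w = 2 - 12 = -10$)
$E{\left(t \right)} = - \frac{10}{t}$
$E{\left(5 - -18 \right)} S{\left(O \right)} - 927 = - \frac{10}{5 - -18} \left(-26 - 36\right) - 927 = - \frac{10}{5 + 18} \left(-26 - 36\right) - 927 = - \frac{10}{23} \left(-62\right) - 927 = \left(-10\right) \frac{1}{23} \left(-62\right) - 927 = \left(- \frac{10}{23}\right) \left(-62\right) - 927 = \frac{620}{23} - 927 = - \frac{20701}{23}$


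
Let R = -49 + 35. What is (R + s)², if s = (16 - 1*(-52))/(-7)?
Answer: 27556/49 ≈ 562.37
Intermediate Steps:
R = -14
s = -68/7 (s = (16 + 52)*(-⅐) = 68*(-⅐) = -68/7 ≈ -9.7143)
(R + s)² = (-14 - 68/7)² = (-166/7)² = 27556/49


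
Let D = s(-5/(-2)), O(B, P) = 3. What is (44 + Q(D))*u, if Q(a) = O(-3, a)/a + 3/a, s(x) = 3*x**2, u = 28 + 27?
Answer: 12188/5 ≈ 2437.6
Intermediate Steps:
u = 55
D = 75/4 (D = 3*(-5/(-2))**2 = 3*(-5*(-1/2))**2 = 3*(5/2)**2 = 3*(25/4) = 75/4 ≈ 18.750)
Q(a) = 6/a (Q(a) = 3/a + 3/a = 6/a)
(44 + Q(D))*u = (44 + 6/(75/4))*55 = (44 + 6*(4/75))*55 = (44 + 8/25)*55 = (1108/25)*55 = 12188/5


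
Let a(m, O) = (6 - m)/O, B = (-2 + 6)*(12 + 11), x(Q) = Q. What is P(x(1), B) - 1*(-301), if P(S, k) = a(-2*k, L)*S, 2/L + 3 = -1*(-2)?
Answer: 206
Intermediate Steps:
B = 92 (B = 4*23 = 92)
L = -2 (L = 2/(-3 - 1*(-2)) = 2/(-3 + 2) = 2/(-1) = 2*(-1) = -2)
a(m, O) = (6 - m)/O
P(S, k) = S*(-3 - k) (P(S, k) = ((6 - (-2)*k)/(-2))*S = (-(6 + 2*k)/2)*S = (-3 - k)*S = S*(-3 - k))
P(x(1), B) - 1*(-301) = -1*1*(3 + 92) - 1*(-301) = -1*1*95 + 301 = -95 + 301 = 206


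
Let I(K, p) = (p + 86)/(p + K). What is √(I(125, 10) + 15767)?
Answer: √3547735/15 ≈ 125.57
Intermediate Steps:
I(K, p) = (86 + p)/(K + p)
√(I(125, 10) + 15767) = √((86 + 10)/(125 + 10) + 15767) = √(96/135 + 15767) = √((1/135)*96 + 15767) = √(32/45 + 15767) = √(709547/45) = √3547735/15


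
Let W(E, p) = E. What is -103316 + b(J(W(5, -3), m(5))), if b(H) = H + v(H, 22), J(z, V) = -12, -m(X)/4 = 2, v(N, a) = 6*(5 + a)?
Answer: -103166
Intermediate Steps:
v(N, a) = 30 + 6*a
m(X) = -8 (m(X) = -4*2 = -8)
b(H) = 162 + H (b(H) = H + (30 + 6*22) = H + (30 + 132) = H + 162 = 162 + H)
-103316 + b(J(W(5, -3), m(5))) = -103316 + (162 - 12) = -103316 + 150 = -103166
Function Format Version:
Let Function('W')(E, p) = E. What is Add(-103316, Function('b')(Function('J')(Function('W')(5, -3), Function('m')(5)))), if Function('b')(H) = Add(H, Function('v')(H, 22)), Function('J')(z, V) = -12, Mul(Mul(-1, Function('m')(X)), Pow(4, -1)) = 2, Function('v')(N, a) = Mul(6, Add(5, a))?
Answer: -103166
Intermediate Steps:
Function('v')(N, a) = Add(30, Mul(6, a))
Function('m')(X) = -8 (Function('m')(X) = Mul(-4, 2) = -8)
Function('b')(H) = Add(162, H) (Function('b')(H) = Add(H, Add(30, Mul(6, 22))) = Add(H, Add(30, 132)) = Add(H, 162) = Add(162, H))
Add(-103316, Function('b')(Function('J')(Function('W')(5, -3), Function('m')(5)))) = Add(-103316, Add(162, -12)) = Add(-103316, 150) = -103166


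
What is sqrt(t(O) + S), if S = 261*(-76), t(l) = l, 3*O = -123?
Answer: I*sqrt(19877) ≈ 140.99*I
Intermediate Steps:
O = -41 (O = (1/3)*(-123) = -41)
S = -19836
sqrt(t(O) + S) = sqrt(-41 - 19836) = sqrt(-19877) = I*sqrt(19877)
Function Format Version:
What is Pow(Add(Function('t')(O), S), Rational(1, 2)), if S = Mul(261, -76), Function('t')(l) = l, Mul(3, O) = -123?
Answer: Mul(I, Pow(19877, Rational(1, 2))) ≈ Mul(140.99, I)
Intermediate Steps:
O = -41 (O = Mul(Rational(1, 3), -123) = -41)
S = -19836
Pow(Add(Function('t')(O), S), Rational(1, 2)) = Pow(Add(-41, -19836), Rational(1, 2)) = Pow(-19877, Rational(1, 2)) = Mul(I, Pow(19877, Rational(1, 2)))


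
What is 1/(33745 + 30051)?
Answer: 1/63796 ≈ 1.5675e-5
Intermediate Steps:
1/(33745 + 30051) = 1/63796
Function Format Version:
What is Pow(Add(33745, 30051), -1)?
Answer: Rational(1, 63796) ≈ 1.5675e-5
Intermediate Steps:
Pow(Add(33745, 30051), -1) = Pow(63796, -1) = Rational(1, 63796)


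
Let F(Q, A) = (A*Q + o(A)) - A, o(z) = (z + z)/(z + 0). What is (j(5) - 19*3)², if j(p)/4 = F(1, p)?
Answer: 2401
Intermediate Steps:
o(z) = 2 (o(z) = (2*z)/z = 2)
F(Q, A) = 2 - A + A*Q (F(Q, A) = (A*Q + 2) - A = (2 + A*Q) - A = 2 - A + A*Q)
j(p) = 8 (j(p) = 4*(2 - p + p*1) = 4*(2 - p + p) = 4*2 = 8)
(j(5) - 19*3)² = (8 - 19*3)² = (8 - 57)² = (-49)² = 2401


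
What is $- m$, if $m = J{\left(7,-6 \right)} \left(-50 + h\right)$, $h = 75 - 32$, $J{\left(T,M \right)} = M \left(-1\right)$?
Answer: $42$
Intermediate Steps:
$J{\left(T,M \right)} = - M$
$h = 43$ ($h = 75 - 32 = 43$)
$m = -42$ ($m = \left(-1\right) \left(-6\right) \left(-50 + 43\right) = 6 \left(-7\right) = -42$)
$- m = \left(-1\right) \left(-42\right) = 42$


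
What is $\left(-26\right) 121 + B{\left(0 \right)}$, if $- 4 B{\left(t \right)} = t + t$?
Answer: $-3146$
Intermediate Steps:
$B{\left(t \right)} = - \frac{t}{2}$ ($B{\left(t \right)} = - \frac{t + t}{4} = - \frac{2 t}{4} = - \frac{t}{2}$)
$\left(-26\right) 121 + B{\left(0 \right)} = \left(-26\right) 121 - 0 = -3146 + 0 = -3146$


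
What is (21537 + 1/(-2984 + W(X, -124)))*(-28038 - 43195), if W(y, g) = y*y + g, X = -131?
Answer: -21559341456646/14053 ≈ -1.5341e+9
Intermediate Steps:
W(y, g) = g + y² (W(y, g) = y² + g = g + y²)
(21537 + 1/(-2984 + W(X, -124)))*(-28038 - 43195) = (21537 + 1/(-2984 + (-124 + (-131)²)))*(-28038 - 43195) = (21537 + 1/(-2984 + (-124 + 17161)))*(-71233) = (21537 + 1/(-2984 + 17037))*(-71233) = (21537 + 1/14053)*(-71233) = (302659462/14053)*(-71233) = -21559341456646/14053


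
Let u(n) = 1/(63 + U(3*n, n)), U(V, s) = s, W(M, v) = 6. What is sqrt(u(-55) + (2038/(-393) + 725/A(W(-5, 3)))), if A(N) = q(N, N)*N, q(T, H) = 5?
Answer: sqrt(5246026)/524 ≈ 4.3710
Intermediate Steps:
A(N) = 5*N
u(n) = 1/(63 + n)
sqrt(u(-55) + (2038/(-393) + 725/A(W(-5, 3)))) = sqrt(1/(63 - 55) + (2038/(-393) + 725/((5*6)))) = sqrt(1/8 + (2038*(-1/393) + 725/30)) = sqrt(1/8 + (-2038/393 + 725*(1/30))) = sqrt(1/8 + (-2038/393 + 145/6)) = sqrt(1/8 + 4973/262) = sqrt(20023/1048) = sqrt(5246026)/524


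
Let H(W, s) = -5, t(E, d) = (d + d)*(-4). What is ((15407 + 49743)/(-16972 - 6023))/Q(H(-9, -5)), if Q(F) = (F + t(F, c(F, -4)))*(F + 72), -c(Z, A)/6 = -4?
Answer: 13030/60702201 ≈ 0.00021465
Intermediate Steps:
c(Z, A) = 24 (c(Z, A) = -6*(-4) = 24)
t(E, d) = -8*d (t(E, d) = (2*d)*(-4) = -8*d)
Q(F) = (-192 + F)*(72 + F) (Q(F) = (F - 8*24)*(F + 72) = (F - 192)*(72 + F) = (-192 + F)*(72 + F))
((15407 + 49743)/(-16972 - 6023))/Q(H(-9, -5)) = ((15407 + 49743)/(-16972 - 6023))/(-13824 + (-5)² - 120*(-5)) = (65150/(-22995))/(-13824 + 25 + 600) = (65150*(-1/22995))/(-13199) = -13030/4599*(-1/13199) = 13030/60702201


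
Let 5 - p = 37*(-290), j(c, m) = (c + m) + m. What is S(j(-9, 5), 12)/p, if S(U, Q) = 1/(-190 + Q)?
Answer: -1/1910830 ≈ -5.2333e-7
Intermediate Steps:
j(c, m) = c + 2*m
p = 10735 (p = 5 - 37*(-290) = 5 - 1*(-10730) = 5 + 10730 = 10735)
S(j(-9, 5), 12)/p = 1/((-190 + 12)*10735) = (1/10735)/(-178) = -1/178*1/10735 = -1/1910830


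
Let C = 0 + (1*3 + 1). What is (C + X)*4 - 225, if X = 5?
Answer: -189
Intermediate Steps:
C = 4 (C = 0 + (3 + 1) = 0 + 4 = 4)
(C + X)*4 - 225 = (4 + 5)*4 - 225 = 9*4 - 225 = 36 - 225 = -189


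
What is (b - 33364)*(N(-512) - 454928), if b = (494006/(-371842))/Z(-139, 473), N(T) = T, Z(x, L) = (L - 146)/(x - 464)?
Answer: 307916057209851920/20265389 ≈ 1.5194e+10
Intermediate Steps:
Z(x, L) = (-146 + L)/(-464 + x)
b = 49647603/20265389 (b = (494006/(-371842))/(((-146 + 473)/(-464 - 139))) = (494006*(-1/371842))/((327/(-603))) = -247003/(185921*((-1/603*327))) = -247003/(185921*(-109/201)) = -247003/185921*(-201/109) = 49647603/20265389 ≈ 2.4499)
(b - 33364)*(N(-512) - 454928) = (49647603/20265389 - 33364)*(-512 - 454928) = -676084790993/20265389*(-455440) = 307916057209851920/20265389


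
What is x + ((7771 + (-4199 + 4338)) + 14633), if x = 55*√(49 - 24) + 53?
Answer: 22871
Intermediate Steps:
x = 328 (x = 55*√25 + 53 = 55*5 + 53 = 275 + 53 = 328)
x + ((7771 + (-4199 + 4338)) + 14633) = 328 + ((7771 + (-4199 + 4338)) + 14633) = 328 + ((7771 + 139) + 14633) = 328 + (7910 + 14633) = 328 + 22543 = 22871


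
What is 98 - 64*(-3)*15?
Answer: 2978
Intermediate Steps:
98 - 64*(-3)*15 = 98 + 192*15 = 98 + 2880 = 2978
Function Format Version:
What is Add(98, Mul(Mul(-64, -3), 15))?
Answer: 2978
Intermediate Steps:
Add(98, Mul(Mul(-64, -3), 15)) = Add(98, Mul(192, 15)) = Add(98, 2880) = 2978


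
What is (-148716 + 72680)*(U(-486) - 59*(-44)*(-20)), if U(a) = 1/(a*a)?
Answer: 233112999727871/59049 ≈ 3.9478e+9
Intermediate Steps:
U(a) = a⁻²
(-148716 + 72680)*(U(-486) - 59*(-44)*(-20)) = (-148716 + 72680)*((-486)⁻² - 59*(-44)*(-20)) = -76036*(1/236196 + 2596*(-20)) = -76036*(1/236196 - 51920) = -76036*(-12263296319/236196) = 233112999727871/59049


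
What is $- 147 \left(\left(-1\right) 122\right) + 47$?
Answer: $17981$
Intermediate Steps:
$- 147 \left(\left(-1\right) 122\right) + 47 = \left(-147\right) \left(-122\right) + 47 = 17934 + 47 = 17981$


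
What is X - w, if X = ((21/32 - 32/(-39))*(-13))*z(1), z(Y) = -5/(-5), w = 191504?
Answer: -18386227/96 ≈ -1.9152e+5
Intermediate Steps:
z(Y) = 1 (z(Y) = -5*(-1/5) = 1)
X = -1843/96 (X = ((21/32 - 32/(-39))*(-13))*1 = ((21*(1/32) - 32*(-1/39))*(-13))*1 = ((21/32 + 32/39)*(-13))*1 = ((1843/1248)*(-13))*1 = -1843/96*1 = -1843/96 ≈ -19.198)
X - w = -1843/96 - 1*191504 = -1843/96 - 191504 = -18386227/96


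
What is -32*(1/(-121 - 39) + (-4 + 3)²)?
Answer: -159/5 ≈ -31.800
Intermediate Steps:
-32*(1/(-121 - 39) + (-4 + 3)²) = -32*(1/(-160) + (-1)²) = -32*(-1/160 + 1) = -32*159/160 = -159/5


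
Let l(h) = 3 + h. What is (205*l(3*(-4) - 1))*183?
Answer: -375150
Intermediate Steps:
(205*l(3*(-4) - 1))*183 = (205*(3 + (3*(-4) - 1)))*183 = (205*(3 + (-12 - 1)))*183 = (205*(3 - 13))*183 = (205*(-10))*183 = -2050*183 = -375150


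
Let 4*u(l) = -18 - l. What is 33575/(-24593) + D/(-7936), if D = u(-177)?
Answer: -1069715087/780680192 ≈ -1.3702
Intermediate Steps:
u(l) = -9/2 - l/4 (u(l) = (-18 - l)/4 = -9/2 - l/4)
D = 159/4 (D = -9/2 - 1/4*(-177) = -9/2 + 177/4 = 159/4 ≈ 39.750)
33575/(-24593) + D/(-7936) = 33575/(-24593) + (159/4)/(-7936) = 33575*(-1/24593) + (159/4)*(-1/7936) = -33575/24593 - 159/31744 = -1069715087/780680192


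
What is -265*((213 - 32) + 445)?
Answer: -165890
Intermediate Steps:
-265*((213 - 32) + 445) = -265*(181 + 445) = -265*626 = -165890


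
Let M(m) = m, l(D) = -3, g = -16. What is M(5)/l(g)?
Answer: -5/3 ≈ -1.6667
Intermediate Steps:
M(5)/l(g) = 5/(-3) = 5*(-1/3) = -5/3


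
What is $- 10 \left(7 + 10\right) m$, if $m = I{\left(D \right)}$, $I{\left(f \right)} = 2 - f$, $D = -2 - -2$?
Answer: $-340$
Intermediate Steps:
$D = 0$ ($D = -2 + 2 = 0$)
$m = 2$ ($m = 2 - 0 = 2 + 0 = 2$)
$- 10 \left(7 + 10\right) m = - 10 \left(7 + 10\right) 2 = - 10 \cdot 17 \cdot 2 = \left(-10\right) 34 = -340$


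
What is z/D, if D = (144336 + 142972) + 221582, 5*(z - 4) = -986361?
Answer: -986341/2544450 ≈ -0.38764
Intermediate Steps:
z = -986341/5 (z = 4 + (⅕)*(-986361) = 4 - 986361/5 = -986341/5 ≈ -1.9727e+5)
D = 508890 (D = 287308 + 221582 = 508890)
z/D = -986341/5/508890 = -986341/5*1/508890 = -986341/2544450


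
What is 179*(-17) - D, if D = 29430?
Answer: -32473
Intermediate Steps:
179*(-17) - D = 179*(-17) - 1*29430 = -3043 - 29430 = -32473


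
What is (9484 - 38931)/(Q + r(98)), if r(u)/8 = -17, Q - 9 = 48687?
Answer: -29447/48560 ≈ -0.60640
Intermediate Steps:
Q = 48696 (Q = 9 + 48687 = 48696)
r(u) = -136 (r(u) = 8*(-17) = -136)
(9484 - 38931)/(Q + r(98)) = (9484 - 38931)/(48696 - 136) = -29447/48560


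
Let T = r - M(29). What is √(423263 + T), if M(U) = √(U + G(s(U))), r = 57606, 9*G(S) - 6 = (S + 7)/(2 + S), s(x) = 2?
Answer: √(17311284 - 6*√1077)/6 ≈ 693.44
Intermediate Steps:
G(S) = ⅔ + (7 + S)/(9*(2 + S)) (G(S) = ⅔ + ((S + 7)/(2 + S))/9 = ⅔ + ((7 + S)/(2 + S))/9 = ⅔ + (7 + S)/(9*(2 + S)))
M(U) = √(11/12 + U) (M(U) = √(U + (19 + 7*2)/(9*(2 + 2))) = √(U + (⅑)*(19 + 14)/4) = √(U + (⅑)*(¼)*33) = √(U + 11/12) = √(11/12 + U))
T = 57606 - √1077/6 (T = 57606 - √(33 + 36*29)/6 = 57606 - √(33 + 1044)/6 = 57606 - √1077/6 ≈ 57601.)
√(423263 + T) = √(423263 + (57606 - √1077/6)) = √(480869 - √1077/6)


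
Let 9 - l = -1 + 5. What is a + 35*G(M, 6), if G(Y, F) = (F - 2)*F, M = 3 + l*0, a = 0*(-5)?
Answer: 840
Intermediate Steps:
a = 0
l = 5 (l = 9 - (-1 + 5) = 9 - 1*4 = 9 - 4 = 5)
M = 3 (M = 3 + 5*0 = 3 + 0 = 3)
G(Y, F) = F*(-2 + F) (G(Y, F) = (-2 + F)*F = F*(-2 + F))
a + 35*G(M, 6) = 0 + 35*(6*(-2 + 6)) = 0 + 35*(6*4) = 0 + 35*24 = 0 + 840 = 840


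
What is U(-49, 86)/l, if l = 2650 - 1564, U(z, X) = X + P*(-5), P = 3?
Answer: 71/1086 ≈ 0.065377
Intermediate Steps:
U(z, X) = -15 + X (U(z, X) = X + 3*(-5) = X - 15 = -15 + X)
l = 1086
U(-49, 86)/l = (-15 + 86)/1086 = 71*(1/1086) = 71/1086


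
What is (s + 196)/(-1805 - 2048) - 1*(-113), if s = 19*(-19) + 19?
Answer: 435535/3853 ≈ 113.04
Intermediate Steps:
s = -342 (s = -361 + 19 = -342)
(s + 196)/(-1805 - 2048) - 1*(-113) = (-342 + 196)/(-1805 - 2048) - 1*(-113) = -146/(-3853) + 113 = -146*(-1/3853) + 113 = 146/3853 + 113 = 435535/3853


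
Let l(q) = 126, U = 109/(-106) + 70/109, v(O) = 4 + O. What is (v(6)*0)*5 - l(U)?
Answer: -126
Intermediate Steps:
U = -4461/11554 (U = 109*(-1/106) + 70*(1/109) = -109/106 + 70/109 = -4461/11554 ≈ -0.38610)
(v(6)*0)*5 - l(U) = ((4 + 6)*0)*5 - 1*126 = (10*0)*5 - 126 = 0*5 - 126 = 0 - 126 = -126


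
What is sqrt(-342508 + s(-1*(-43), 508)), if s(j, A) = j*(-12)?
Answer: 4*I*sqrt(21439) ≈ 585.68*I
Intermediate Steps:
s(j, A) = -12*j
sqrt(-342508 + s(-1*(-43), 508)) = sqrt(-342508 - (-12)*(-43)) = sqrt(-342508 - 12*43) = sqrt(-342508 - 516) = sqrt(-343024) = 4*I*sqrt(21439)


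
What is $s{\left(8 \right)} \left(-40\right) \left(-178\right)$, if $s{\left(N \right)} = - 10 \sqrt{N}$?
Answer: $- 142400 \sqrt{2} \approx -2.0138 \cdot 10^{5}$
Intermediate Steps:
$s{\left(8 \right)} \left(-40\right) \left(-178\right) = - 10 \sqrt{8} \left(-40\right) \left(-178\right) = - 10 \cdot 2 \sqrt{2} \left(-40\right) \left(-178\right) = - 20 \sqrt{2} \left(-40\right) \left(-178\right) = 800 \sqrt{2} \left(-178\right) = - 142400 \sqrt{2}$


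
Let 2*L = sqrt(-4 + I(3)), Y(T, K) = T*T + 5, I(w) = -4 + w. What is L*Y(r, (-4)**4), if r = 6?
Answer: 41*I*sqrt(5)/2 ≈ 45.839*I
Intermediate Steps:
Y(T, K) = 5 + T**2 (Y(T, K) = T**2 + 5 = 5 + T**2)
L = I*sqrt(5)/2 (L = sqrt(-4 + (-4 + 3))/2 = sqrt(-4 - 1)/2 = sqrt(-5)/2 = (I*sqrt(5))/2 = I*sqrt(5)/2 ≈ 1.118*I)
L*Y(r, (-4)**4) = (I*sqrt(5)/2)*(5 + 6**2) = (I*sqrt(5)/2)*(5 + 36) = (I*sqrt(5)/2)*41 = 41*I*sqrt(5)/2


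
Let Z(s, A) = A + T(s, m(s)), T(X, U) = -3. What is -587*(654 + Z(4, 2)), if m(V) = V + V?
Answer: -383311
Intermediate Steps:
m(V) = 2*V
Z(s, A) = -3 + A (Z(s, A) = A - 3 = -3 + A)
-587*(654 + Z(4, 2)) = -587*(654 + (-3 + 2)) = -587*(654 - 1) = -587*653 = -383311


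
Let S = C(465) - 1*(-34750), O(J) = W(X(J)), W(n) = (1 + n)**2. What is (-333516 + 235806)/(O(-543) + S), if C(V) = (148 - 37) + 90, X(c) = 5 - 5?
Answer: -48855/17476 ≈ -2.7955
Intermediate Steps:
X(c) = 0
O(J) = 1 (O(J) = (1 + 0)**2 = 1**2 = 1)
C(V) = 201 (C(V) = 111 + 90 = 201)
S = 34951 (S = 201 - 1*(-34750) = 201 + 34750 = 34951)
(-333516 + 235806)/(O(-543) + S) = (-333516 + 235806)/(1 + 34951) = -97710/34952 = -97710*1/34952 = -48855/17476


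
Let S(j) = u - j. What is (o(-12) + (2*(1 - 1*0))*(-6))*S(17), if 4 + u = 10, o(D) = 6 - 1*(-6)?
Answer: 0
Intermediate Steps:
o(D) = 12 (o(D) = 6 + 6 = 12)
u = 6 (u = -4 + 10 = 6)
S(j) = 6 - j
(o(-12) + (2*(1 - 1*0))*(-6))*S(17) = (12 + (2*(1 - 1*0))*(-6))*(6 - 1*17) = (12 + (2*(1 + 0))*(-6))*(6 - 17) = (12 + (2*1)*(-6))*(-11) = (12 + 2*(-6))*(-11) = (12 - 12)*(-11) = 0*(-11) = 0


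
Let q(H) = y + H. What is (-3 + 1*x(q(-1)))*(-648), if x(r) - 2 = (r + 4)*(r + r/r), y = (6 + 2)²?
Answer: -2777976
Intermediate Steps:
y = 64 (y = 8² = 64)
q(H) = 64 + H
x(r) = 2 + (1 + r)*(4 + r) (x(r) = 2 + (r + 4)*(r + r/r) = 2 + (4 + r)*(r + 1) = 2 + (4 + r)*(1 + r) = 2 + (1 + r)*(4 + r))
(-3 + 1*x(q(-1)))*(-648) = (-3 + 1*(6 + (64 - 1)² + 5*(64 - 1)))*(-648) = (-3 + 1*(6 + 63² + 5*63))*(-648) = (-3 + 1*(6 + 3969 + 315))*(-648) = (-3 + 1*4290)*(-648) = (-3 + 4290)*(-648) = 4287*(-648) = -2777976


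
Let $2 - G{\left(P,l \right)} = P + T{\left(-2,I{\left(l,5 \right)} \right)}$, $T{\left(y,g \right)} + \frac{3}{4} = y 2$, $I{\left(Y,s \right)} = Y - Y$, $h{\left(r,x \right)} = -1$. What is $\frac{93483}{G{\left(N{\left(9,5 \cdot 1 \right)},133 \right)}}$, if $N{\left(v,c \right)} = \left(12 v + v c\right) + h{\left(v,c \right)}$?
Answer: $- \frac{373932}{581} \approx -643.6$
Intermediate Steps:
$I{\left(Y,s \right)} = 0$
$T{\left(y,g \right)} = - \frac{3}{4} + 2 y$ ($T{\left(y,g \right)} = - \frac{3}{4} + y 2 = - \frac{3}{4} + 2 y$)
$N{\left(v,c \right)} = -1 + 12 v + c v$ ($N{\left(v,c \right)} = \left(12 v + v c\right) - 1 = \left(12 v + c v\right) - 1 = -1 + 12 v + c v$)
$G{\left(P,l \right)} = \frac{27}{4} - P$ ($G{\left(P,l \right)} = 2 - \left(P + \left(- \frac{3}{4} + 2 \left(-2\right)\right)\right) = 2 - \left(P - \frac{19}{4}\right) = 2 - \left(- \frac{19}{4} + P\right) = \frac{27}{4} - P$)
$\frac{93483}{G{\left(N{\left(9,5 \cdot 1 \right)},133 \right)}} = \frac{93483}{\frac{27}{4} - \left(-1 + 12 \cdot 9 + 5 \cdot 1 \cdot 9\right)} = \frac{93483}{\frac{27}{4} - \left(-1 + 108 + 5 \cdot 9\right)} = \frac{93483}{\frac{27}{4} - \left(-1 + 108 + 45\right)} = \frac{93483}{\frac{27}{4} - 152} = \frac{93483}{- \frac{581}{4}} = 93483 \left(- \frac{4}{581}\right) = - \frac{373932}{581}$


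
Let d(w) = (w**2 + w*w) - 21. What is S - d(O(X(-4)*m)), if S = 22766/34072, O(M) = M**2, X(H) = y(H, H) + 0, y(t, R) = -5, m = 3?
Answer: -1724525861/17036 ≈ -1.0123e+5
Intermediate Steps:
X(H) = -5 (X(H) = -5 + 0 = -5)
d(w) = -21 + 2*w**2 (d(w) = (w**2 + w**2) - 21 = 2*w**2 - 21 = -21 + 2*w**2)
S = 11383/17036 (S = 22766*(1/34072) = 11383/17036 ≈ 0.66817)
S - d(O(X(-4)*m)) = 11383/17036 - (-21 + 2*((-5*3)**2)**2) = 11383/17036 - (-21 + 2*((-15)**2)**2) = 11383/17036 - (-21 + 2*225**2) = 11383/17036 - (-21 + 2*50625) = 11383/17036 - (-21 + 101250) = 11383/17036 - 1*101229 = 11383/17036 - 101229 = -1724525861/17036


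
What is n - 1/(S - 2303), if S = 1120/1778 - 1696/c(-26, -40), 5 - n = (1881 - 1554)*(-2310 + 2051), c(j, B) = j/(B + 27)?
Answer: 33887415833/400097 ≈ 84698.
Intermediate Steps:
c(j, B) = j/(27 + B)
n = 84698 (n = 5 - (1881 - 1554)*(-2310 + 2051) = 5 - 327*(-259) = 5 - 1*(-84693) = 5 + 84693 = 84698)
S = -107616/127 (S = 1120/1778 - 1696/((-26/(27 - 40))) = 1120*(1/1778) - 1696/((-26/(-13))) = 80/127 - 1696/((-26*(-1/13))) = 80/127 - 1696/2 = 80/127 - 1696*½ = 80/127 - 848 = -107616/127 ≈ -847.37)
n - 1/(S - 2303) = 84698 - 1/(-107616/127 - 2303) = 84698 - 1/(-400097/127) = 84698 - 1*(-127/400097) = 84698 + 127/400097 = 33887415833/400097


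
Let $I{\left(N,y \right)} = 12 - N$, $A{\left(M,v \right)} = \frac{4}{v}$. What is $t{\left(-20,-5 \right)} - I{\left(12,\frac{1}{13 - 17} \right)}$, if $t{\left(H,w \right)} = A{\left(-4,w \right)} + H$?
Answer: $- \frac{104}{5} \approx -20.8$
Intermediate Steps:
$t{\left(H,w \right)} = H + \frac{4}{w}$ ($t{\left(H,w \right)} = \frac{4}{w} + H = H + \frac{4}{w}$)
$t{\left(-20,-5 \right)} - I{\left(12,\frac{1}{13 - 17} \right)} = \left(-20 + \frac{4}{-5}\right) - \left(12 - 12\right) = \left(-20 + 4 \left(- \frac{1}{5}\right)\right) - \left(12 - 12\right) = \left(-20 - \frac{4}{5}\right) - 0 = - \frac{104}{5} + 0 = - \frac{104}{5}$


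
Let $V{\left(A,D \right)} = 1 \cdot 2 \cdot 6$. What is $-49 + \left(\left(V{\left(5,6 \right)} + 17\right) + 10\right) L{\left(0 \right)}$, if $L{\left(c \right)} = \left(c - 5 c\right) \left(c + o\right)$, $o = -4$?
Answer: $-49$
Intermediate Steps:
$V{\left(A,D \right)} = 12$ ($V{\left(A,D \right)} = 2 \cdot 6 = 12$)
$L{\left(c \right)} = - 4 c \left(-4 + c\right)$ ($L{\left(c \right)} = \left(c - 5 c\right) \left(c - 4\right) = - 4 c \left(-4 + c\right)$)
$-49 + \left(\left(V{\left(5,6 \right)} + 17\right) + 10\right) L{\left(0 \right)} = -49 + \left(\left(12 + 17\right) + 10\right) 4 \cdot 0 \left(4 - 0\right) = -49 + \left(29 + 10\right) 4 \cdot 0 \left(4 + 0\right) = -49 + 39 \cdot 4 \cdot 0 \cdot 4 = -49 + 39 \cdot 0 = -49 + 0 = -49$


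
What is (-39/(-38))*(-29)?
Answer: -1131/38 ≈ -29.763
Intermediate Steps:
(-39/(-38))*(-29) = -1/38*(-39)*(-29) = (39/38)*(-29) = -1131/38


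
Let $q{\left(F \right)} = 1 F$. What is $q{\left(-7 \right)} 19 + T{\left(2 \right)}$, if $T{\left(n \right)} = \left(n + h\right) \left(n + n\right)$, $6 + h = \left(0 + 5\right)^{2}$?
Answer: $-49$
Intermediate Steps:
$q{\left(F \right)} = F$
$h = 19$ ($h = -6 + \left(0 + 5\right)^{2} = -6 + 5^{2} = -6 + 25 = 19$)
$T{\left(n \right)} = 2 n \left(19 + n\right)$ ($T{\left(n \right)} = \left(n + 19\right) \left(n + n\right) = \left(19 + n\right) 2 n = 2 n \left(19 + n\right)$)
$q{\left(-7 \right)} 19 + T{\left(2 \right)} = \left(-7\right) 19 + 2 \cdot 2 \left(19 + 2\right) = -133 + 2 \cdot 2 \cdot 21 = -133 + 84 = -49$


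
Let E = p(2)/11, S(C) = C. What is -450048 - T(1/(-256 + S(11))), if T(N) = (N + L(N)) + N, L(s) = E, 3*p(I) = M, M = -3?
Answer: -1212879093/2695 ≈ -4.5005e+5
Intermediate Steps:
p(I) = -1 (p(I) = (⅓)*(-3) = -1)
E = -1/11 ≈ -0.090909
L(s) = -1/11
T(N) = -1/11 + 2*N (T(N) = (N - 1/11) + N = (-1/11 + N) + N = -1/11 + 2*N)
-450048 - T(1/(-256 + S(11))) = -450048 - (-1/11 + 2/(-256 + 11)) = -450048 - (-1/11 + 2/(-245)) = -450048 - (-1/11 + 2*(-1/245)) = -450048 - (-1/11 - 2/245) = -450048 - 1*(-267/2695) = -450048 + 267/2695 = -1212879093/2695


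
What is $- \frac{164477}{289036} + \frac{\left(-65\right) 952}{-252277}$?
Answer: $- \frac{23608216449}{72917134972} \approx -0.32377$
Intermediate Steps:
$- \frac{164477}{289036} + \frac{\left(-65\right) 952}{-252277} = \left(-164477\right) \frac{1}{289036} - - \frac{61880}{252277} = - \frac{164477}{289036} + \frac{61880}{252277} = - \frac{23608216449}{72917134972}$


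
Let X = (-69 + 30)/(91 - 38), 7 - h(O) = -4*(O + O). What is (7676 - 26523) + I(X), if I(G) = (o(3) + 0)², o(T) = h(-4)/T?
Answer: -168998/9 ≈ -18778.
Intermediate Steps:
h(O) = 7 + 8*O (h(O) = 7 - (-4)*(O + O) = 7 - (-4)*2*O = 7 - (-8)*O = 7 + 8*O)
o(T) = -25/T (o(T) = (7 + 8*(-4))/T = (7 - 32)/T = -25/T)
X = -39/53 ≈ -0.73585
I(G) = 625/9 (I(G) = (-25/3 + 0)² = (-25/3)² = 625/9)
(7676 - 26523) + I(X) = (7676 - 26523) + 625/9 = -18847 + 625/9 = -168998/9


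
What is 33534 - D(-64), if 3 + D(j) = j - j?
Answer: 33537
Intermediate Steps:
D(j) = -3 (D(j) = -3 + (j - j) = -3 + 0 = -3)
33534 - D(-64) = 33534 - 1*(-3) = 33534 + 3 = 33537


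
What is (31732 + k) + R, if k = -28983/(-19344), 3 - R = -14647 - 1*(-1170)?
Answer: 291536637/6448 ≈ 45214.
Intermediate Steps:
R = 13480 (R = 3 - (-14647 - 1*(-1170)) = 3 - (-14647 + 1170) = 3 - 1*(-13477) = 3 + 13477 = 13480)
k = 9661/6448 (k = -28983*(-1/19344) = 9661/6448 ≈ 1.4983)
(31732 + k) + R = (31732 + 9661/6448) + 13480 = 204617597/6448 + 13480 = 291536637/6448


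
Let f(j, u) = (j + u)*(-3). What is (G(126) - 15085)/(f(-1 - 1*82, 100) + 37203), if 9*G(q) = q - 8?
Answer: -135647/334368 ≈ -0.40568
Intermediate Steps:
f(j, u) = -3*j - 3*u
G(q) = -8/9 + q/9 (G(q) = (q - 8)/9 = (-8 + q)/9 = -8/9 + q/9)
(G(126) - 15085)/(f(-1 - 1*82, 100) + 37203) = ((-8/9 + (⅑)*126) - 15085)/((-3*(-1 - 1*82) - 3*100) + 37203) = ((-8/9 + 14) - 15085)/((-3*(-1 - 82) - 300) + 37203) = (118/9 - 15085)/((-3*(-83) - 300) + 37203) = -135647/(9*((249 - 300) + 37203)) = -135647/(9*(-51 + 37203)) = -135647/9/37152 = -135647/9*1/37152 = -135647/334368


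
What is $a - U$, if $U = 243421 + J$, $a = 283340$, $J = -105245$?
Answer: $145164$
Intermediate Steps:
$U = 138176$ ($U = 243421 - 105245 = 138176$)
$a - U = 283340 - 138176 = 145164$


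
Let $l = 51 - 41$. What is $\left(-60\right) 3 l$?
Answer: $-1800$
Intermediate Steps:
$l = 10$
$\left(-60\right) 3 l = \left(-60\right) 3 \cdot 10 = \left(-180\right) 10 = -1800$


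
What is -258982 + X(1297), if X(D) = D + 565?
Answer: -257120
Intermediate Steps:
X(D) = 565 + D
-258982 + X(1297) = -258982 + (565 + 1297) = -258982 + 1862 = -257120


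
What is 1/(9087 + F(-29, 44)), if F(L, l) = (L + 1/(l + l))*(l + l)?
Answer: 1/6536 ≈ 0.00015300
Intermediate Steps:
F(L, l) = 2*l*(L + 1/(2*l)) (F(L, l) = (L + 1/(2*l))*(2*l) = 2*l*(L + 1/(2*l)))
1/(9087 + F(-29, 44)) = 1/(9087 + (1 + 2*(-29)*44)) = 1/(9087 + (1 - 2552)) = 1/(9087 - 2551) = 1/6536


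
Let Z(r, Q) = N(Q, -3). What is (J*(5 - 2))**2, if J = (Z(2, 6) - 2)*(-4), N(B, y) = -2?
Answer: 2304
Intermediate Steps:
Z(r, Q) = -2
J = 16 (J = (-2 - 2)*(-4) = -4*(-4) = 16)
(J*(5 - 2))**2 = (16*(5 - 2))**2 = (16*3)**2 = 48**2 = 2304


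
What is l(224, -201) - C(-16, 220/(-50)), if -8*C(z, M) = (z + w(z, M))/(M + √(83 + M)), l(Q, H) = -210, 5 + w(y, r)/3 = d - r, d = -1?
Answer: -311296/1481 - 13*√1965/1481 ≈ -210.58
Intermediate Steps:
w(y, r) = -18 - 3*r (w(y, r) = -15 + 3*(-1 - r) = -15 + (-3 - 3*r) = -18 - 3*r)
C(z, M) = -(-18 + z - 3*M)/(8*(M + √(83 + M))) (C(z, M) = -(z + (-18 - 3*M))/(8*(M + √(83 + M))) = -(-18 + z - 3*M)/(8*(M + √(83 + M))))
l(224, -201) - C(-16, 220/(-50)) = -210 - (18 - 1*(-16) + 3*(220/(-50)))/(8*(220/(-50) + √(83 + 220/(-50)))) = -210 - (18 + 16 + 3*(220*(-1/50)))/(8*(220*(-1/50) + √(83 + 220*(-1/50)))) = -210 - (18 + 16 + 3*(-22/5))/(8*(-22/5 + √(83 - 22/5))) = -210 - (18 + 16 - 66/5)/(8*(-22/5 + √(393/5))) = -210 - 104/(8*(-22/5 + √1965/5)*5) = -210 - 13/(5*(-22/5 + √1965/5))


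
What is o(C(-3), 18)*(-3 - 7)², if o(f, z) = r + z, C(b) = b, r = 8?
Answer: 2600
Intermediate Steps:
o(f, z) = 8 + z
o(C(-3), 18)*(-3 - 7)² = (8 + 18)*(-3 - 7)² = 26*(-10)² = 26*100 = 2600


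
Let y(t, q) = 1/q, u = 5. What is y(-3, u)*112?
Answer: 112/5 ≈ 22.400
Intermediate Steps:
y(-3, u)*112 = 112/5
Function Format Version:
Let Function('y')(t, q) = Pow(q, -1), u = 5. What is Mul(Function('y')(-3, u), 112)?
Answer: Rational(112, 5) ≈ 22.400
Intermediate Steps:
Mul(Function('y')(-3, u), 112) = Mul(Pow(5, -1), 112) = Mul(Rational(1, 5), 112) = Rational(112, 5)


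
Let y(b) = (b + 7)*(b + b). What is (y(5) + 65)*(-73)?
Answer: -13505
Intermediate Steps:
y(b) = 2*b*(7 + b) (y(b) = (7 + b)*(2*b) = 2*b*(7 + b))
(y(5) + 65)*(-73) = (2*5*(7 + 5) + 65)*(-73) = (2*5*12 + 65)*(-73) = (120 + 65)*(-73) = 185*(-73) = -13505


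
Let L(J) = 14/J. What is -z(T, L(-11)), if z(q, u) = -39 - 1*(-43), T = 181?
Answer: -4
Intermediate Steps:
z(q, u) = 4 (z(q, u) = -39 + 43 = 4)
-z(T, L(-11)) = -1*4 = -4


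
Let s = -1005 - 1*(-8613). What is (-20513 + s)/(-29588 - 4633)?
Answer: 12905/34221 ≈ 0.37711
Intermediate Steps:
s = 7608 (s = -1005 + 8613 = 7608)
(-20513 + s)/(-29588 - 4633) = (-20513 + 7608)/(-29588 - 4633) = -12905/(-34221) = -12905*(-1/34221) = 12905/34221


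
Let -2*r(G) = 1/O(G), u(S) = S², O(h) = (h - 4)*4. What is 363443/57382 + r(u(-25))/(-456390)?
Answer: 412025428941371/65052410314320 ≈ 6.3337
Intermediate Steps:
O(h) = -16 + 4*h (O(h) = (-4 + h)*4 = -16 + 4*h)
r(G) = -1/(2*(-16 + 4*G))
363443/57382 + r(u(-25))/(-456390) = 363443/57382 - 1/(-32 + 8*(-25)²)/(-456390) = 363443*(1/57382) - 1/(-32 + 8*625)*(-1/456390) = 363443/57382 - 1/(-32 + 5000)*(-1/456390) = 363443/57382 - 1/4968*(-1/456390) = 363443/57382 + 1/2267345520 = 412025428941371/65052410314320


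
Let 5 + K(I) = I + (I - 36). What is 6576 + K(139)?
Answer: 6813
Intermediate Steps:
K(I) = -41 + 2*I (K(I) = -5 + (I + (I - 36)) = -5 + (I + (-36 + I)) = -5 + (-36 + 2*I) = -41 + 2*I)
6576 + K(139) = 6576 + (-41 + 2*139) = 6576 + (-41 + 278) = 6576 + 237 = 6813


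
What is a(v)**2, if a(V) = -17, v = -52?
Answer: 289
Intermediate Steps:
a(v)**2 = (-17)**2 = 289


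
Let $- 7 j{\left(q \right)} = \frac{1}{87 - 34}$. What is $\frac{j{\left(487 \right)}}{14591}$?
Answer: $- \frac{1}{5413261} \approx -1.8473 \cdot 10^{-7}$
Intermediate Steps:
$j{\left(q \right)} = - \frac{1}{371}$ ($j{\left(q \right)} = - \frac{1}{7 \left(87 - 34\right)} = - \frac{1}{7 \cdot 53} = \left(- \frac{1}{7}\right) \frac{1}{53} = - \frac{1}{371}$)
$\frac{j{\left(487 \right)}}{14591} = - \frac{1}{371 \cdot 14591} = \left(- \frac{1}{371}\right) \frac{1}{14591} = - \frac{1}{5413261}$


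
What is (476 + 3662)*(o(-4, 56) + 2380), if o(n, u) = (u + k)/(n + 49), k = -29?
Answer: 49254614/5 ≈ 9.8509e+6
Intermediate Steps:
o(n, u) = (-29 + u)/(49 + n) (o(n, u) = (u - 29)/(n + 49) = (-29 + u)/(49 + n))
(476 + 3662)*(o(-4, 56) + 2380) = (476 + 3662)*((-29 + 56)/(49 - 4) + 2380) = 4138*(27/45 + 2380) = 4138*((1/45)*27 + 2380) = 4138*(3/5 + 2380) = 4138*(11903/5) = 49254614/5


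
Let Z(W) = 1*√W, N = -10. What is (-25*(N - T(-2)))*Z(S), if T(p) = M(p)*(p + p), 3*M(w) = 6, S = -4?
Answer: 100*I ≈ 100.0*I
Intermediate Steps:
M(w) = 2 (M(w) = (⅓)*6 = 2)
Z(W) = √W
T(p) = 4*p (T(p) = 2*(p + p) = 2*(2*p) = 4*p)
(-25*(N - T(-2)))*Z(S) = (-25*(-10 - 4*(-2)))*√(-4) = (-25*(-10 - 1*(-8)))*(2*I) = (-25*(-10 + 8))*(2*I) = (-25*(-2))*(2*I) = 50*(2*I) = 100*I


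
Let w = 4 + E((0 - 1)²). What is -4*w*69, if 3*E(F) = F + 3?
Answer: -1472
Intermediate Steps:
E(F) = 1 + F/3 (E(F) = (F + 3)/3 = (3 + F)/3 = 1 + F/3)
w = 16/3 (w = 4 + (1 + (0 - 1)²/3) = 4 + (1 + (⅓)*(-1)²) = 4 + (1 + (⅓)*1) = 4 + (1 + ⅓) = 4 + 4/3 = 16/3 ≈ 5.3333)
-4*w*69 = -4*16/3*69 = -64/3*69 = -1472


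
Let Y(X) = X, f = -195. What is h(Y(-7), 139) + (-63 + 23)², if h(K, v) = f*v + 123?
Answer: -25382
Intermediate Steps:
h(K, v) = 123 - 195*v (h(K, v) = -195*v + 123 = 123 - 195*v)
h(Y(-7), 139) + (-63 + 23)² = (123 - 195*139) + (-63 + 23)² = (123 - 27105) + (-40)² = -26982 + 1600 = -25382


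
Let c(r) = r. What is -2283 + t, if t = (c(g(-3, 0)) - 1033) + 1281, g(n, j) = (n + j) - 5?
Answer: -2043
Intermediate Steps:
g(n, j) = -5 + j + n (g(n, j) = (j + n) - 5 = -5 + j + n)
t = 240 (t = ((-5 + 0 - 3) - 1033) + 1281 = (-8 - 1033) + 1281 = -1041 + 1281 = 240)
-2283 + t = -2283 + 240 = -2043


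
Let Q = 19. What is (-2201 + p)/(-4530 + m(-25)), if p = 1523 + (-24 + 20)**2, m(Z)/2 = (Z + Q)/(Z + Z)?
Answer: 8275/56622 ≈ 0.14614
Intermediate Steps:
m(Z) = (19 + Z)/Z (m(Z) = 2*((Z + 19)/(Z + Z)) = 2*((19 + Z)/((2*Z))) = 2*((19 + Z)*(1/(2*Z))) = 2*((19 + Z)/(2*Z)) = (19 + Z)/Z)
p = 1539 (p = 1523 + (-4)**2 = 1523 + 16 = 1539)
(-2201 + p)/(-4530 + m(-25)) = (-2201 + 1539)/(-4530 + (19 - 25)/(-25)) = -662/(-4530 - 1/25*(-6)) = -662/(-4530 + 6/25) = -662/(-113244/25) = -662*(-25/113244) = 8275/56622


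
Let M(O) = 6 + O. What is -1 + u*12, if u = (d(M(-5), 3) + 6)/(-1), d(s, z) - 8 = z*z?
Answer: -277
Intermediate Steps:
d(s, z) = 8 + z**2 (d(s, z) = 8 + z*z = 8 + z**2)
u = -23 (u = ((8 + 3**2) + 6)/(-1) = -((8 + 9) + 6) = -(17 + 6) = -1*23 = -23)
-1 + u*12 = -1 - 23*12 = -1 - 276 = -277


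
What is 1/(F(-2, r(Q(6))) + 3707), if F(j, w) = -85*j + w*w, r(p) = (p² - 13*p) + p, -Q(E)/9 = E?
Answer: 1/12705973 ≈ 7.8703e-8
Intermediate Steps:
Q(E) = -9*E
r(p) = p² - 12*p
F(j, w) = w² - 85*j (F(j, w) = -85*j + w² = w² - 85*j)
1/(F(-2, r(Q(6))) + 3707) = 1/((((-9*6)*(-12 - 9*6))² - 85*(-2)) + 3707) = 1/(((-54*(-12 - 54))² + 170) + 3707) = 1/(((-54*(-66))² + 170) + 3707) = 1/((3564² + 170) + 3707) = 1/((12702096 + 170) + 3707) = 1/(12702266 + 3707) = 1/12705973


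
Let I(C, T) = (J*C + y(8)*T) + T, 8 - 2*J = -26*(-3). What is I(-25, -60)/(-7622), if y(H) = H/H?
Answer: -755/7622 ≈ -0.099055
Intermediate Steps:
y(H) = 1
J = -35 (J = 4 - (-13)*(-3) = 4 - 1/2*78 = 4 - 39 = -35)
I(C, T) = -35*C + 2*T (I(C, T) = (-35*C + 1*T) + T = (-35*C + T) + T = (T - 35*C) + T = -35*C + 2*T)
I(-25, -60)/(-7622) = (-35*(-25) + 2*(-60))/(-7622) = (875 - 120)*(-1/7622) = 755*(-1/7622) = -755/7622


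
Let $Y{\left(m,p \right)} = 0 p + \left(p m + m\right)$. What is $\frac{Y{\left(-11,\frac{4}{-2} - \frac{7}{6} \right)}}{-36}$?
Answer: $- \frac{143}{216} \approx -0.66204$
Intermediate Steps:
$Y{\left(m,p \right)} = m + m p$ ($Y{\left(m,p \right)} = 0 + \left(m p + m\right) = 0 + \left(m + m p\right) = m + m p$)
$\frac{Y{\left(-11,\frac{4}{-2} - \frac{7}{6} \right)}}{-36} = \frac{\left(-11\right) \left(1 + \left(\frac{4}{-2} - \frac{7}{6}\right)\right)}{-36} = - \frac{\left(-11\right) \left(1 + \left(4 \left(- \frac{1}{2}\right) - \frac{7}{6}\right)\right)}{36} = - \frac{\left(-11\right) \left(1 - \frac{19}{6}\right)}{36} = - \frac{\left(-11\right) \left(- \frac{13}{6}\right)}{36} = \left(- \frac{1}{36}\right) \frac{143}{6} = - \frac{143}{216}$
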